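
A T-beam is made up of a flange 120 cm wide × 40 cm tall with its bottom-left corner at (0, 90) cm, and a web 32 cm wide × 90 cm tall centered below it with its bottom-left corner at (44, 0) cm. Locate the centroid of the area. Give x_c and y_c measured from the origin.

x_c = 60.00 cm, y_c = 85.62 cm

Part | A | x̄ᵢ | ȳᵢ | A·x̄ᵢ | A·ȳᵢ
web | 2880.00 | 60.00 | 45.00 | 172800.00 | 129600.00
flange | 4800.00 | 60.00 | 110.00 | 288000.00 | 528000.00
Σ | 7680.00 |  |  | 460800.00 | 657600.00
x_c = 460800.00 / 7680.00 = 60.00 cm
y_c = 657600.00 / 7680.00 = 85.62 cm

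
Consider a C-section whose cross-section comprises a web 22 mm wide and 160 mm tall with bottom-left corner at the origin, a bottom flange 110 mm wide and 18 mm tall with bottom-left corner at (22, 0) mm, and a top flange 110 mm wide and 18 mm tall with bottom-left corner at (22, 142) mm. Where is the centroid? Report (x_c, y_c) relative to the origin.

x_c = 45.94 mm, y_c = 80.00 mm

web: A = 22 × 160 = 3520.00, centroid at (11.00, 80.00).
bottom flange: A = 110 × 18 = 1980.00, centroid at (77.00, 9.00).
top flange: A = 110 × 18 = 1980.00, centroid at (77.00, 151.00).
ΣA = 7480.00 mm²
ΣAx_c = (3520.00)(11.00) + (1980.00)(77.00) + (1980.00)(77.00) = 343640.00 mm³
ΣAy_c = (3520.00)(80.00) + (1980.00)(9.00) + (1980.00)(151.00) = 598400.00 mm³
x_c = 343640.00 / 7480.00 = 45.94 mm
y_c = 598400.00 / 7480.00 = 80.00 mm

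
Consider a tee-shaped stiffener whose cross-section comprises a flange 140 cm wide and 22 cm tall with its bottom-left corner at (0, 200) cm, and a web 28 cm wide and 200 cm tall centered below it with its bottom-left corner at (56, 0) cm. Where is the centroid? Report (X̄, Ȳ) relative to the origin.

web: A = 28 × 200 = 5600.00, centroid at (70.00, 100.00).
flange: A = 140 × 22 = 3080.00, centroid at (70.00, 211.00).
ΣA = 8680.00 cm²
ΣAX̄ = (5600.00)(70.00) + (3080.00)(70.00) = 607600.00 cm³
ΣAȲ = (5600.00)(100.00) + (3080.00)(211.00) = 1209880.00 cm³
X̄ = 607600.00 / 8680.00 = 70.00 cm
Ȳ = 1209880.00 / 8680.00 = 139.39 cm

X̄ = 70.00 cm, Ȳ = 139.39 cm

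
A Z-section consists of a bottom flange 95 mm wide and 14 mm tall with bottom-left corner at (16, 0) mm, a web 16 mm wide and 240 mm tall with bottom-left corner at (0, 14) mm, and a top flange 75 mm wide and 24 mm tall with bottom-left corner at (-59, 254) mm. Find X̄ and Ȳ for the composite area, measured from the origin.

bottom flange: A = 95 × 14 = 1330.00, centroid at (63.50, 7.00).
web: A = 16 × 240 = 3840.00, centroid at (8.00, 134.00).
top flange: A = 75 × 24 = 1800.00, centroid at (-21.50, 266.00).
ΣA = 6970.00 mm²
ΣAX̄ = (1330.00)(63.50) + (3840.00)(8.00) + (1800.00)(-21.50) = 76475.00 mm³
ΣAȲ = (1330.00)(7.00) + (3840.00)(134.00) + (1800.00)(266.00) = 1002670.00 mm³
X̄ = 76475.00 / 6970.00 = 10.97 mm
Ȳ = 1002670.00 / 6970.00 = 143.86 mm

X̄ = 10.97 mm, Ȳ = 143.86 mm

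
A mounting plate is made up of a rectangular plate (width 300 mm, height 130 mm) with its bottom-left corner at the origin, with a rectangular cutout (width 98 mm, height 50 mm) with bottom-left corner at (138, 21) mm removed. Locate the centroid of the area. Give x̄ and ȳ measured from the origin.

x̄ = 144.68 mm, ȳ = 67.73 mm

Part | A | x̄ᵢ | ȳᵢ | A·x̄ᵢ | A·ȳᵢ
plate | 39000.00 | 150.00 | 65.00 | 5850000.00 | 2535000.00
hole | -4900.00 | 187.00 | 46.00 | -916300.00 | -225400.00
Σ | 34100.00 |  |  | 4933700.00 | 2309600.00
x̄ = 4933700.00 / 34100.00 = 144.68 mm
ȳ = 2309600.00 / 34100.00 = 67.73 mm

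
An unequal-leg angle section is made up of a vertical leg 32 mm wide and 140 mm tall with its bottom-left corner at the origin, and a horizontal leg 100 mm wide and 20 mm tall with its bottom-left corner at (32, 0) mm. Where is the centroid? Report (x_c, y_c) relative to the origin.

x_c = 36.37 mm, y_c = 51.48 mm

vertical leg: A = 32 × 140 = 4480.00, centroid at (16.00, 70.00).
horizontal leg: A = 100 × 20 = 2000.00, centroid at (82.00, 10.00).
ΣA = 6480.00 mm², ΣAx_c = 235680.00 mm³, ΣAy_c = 333600.00 mm³.
x_c = 235680.00/6480.00 = 36.37 mm; y_c = 333600.00/6480.00 = 51.48 mm.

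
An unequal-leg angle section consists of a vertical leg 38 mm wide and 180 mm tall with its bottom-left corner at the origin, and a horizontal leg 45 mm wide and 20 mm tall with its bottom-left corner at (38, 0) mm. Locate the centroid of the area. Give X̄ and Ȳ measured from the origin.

Part | A | x̄ᵢ | ȳᵢ | A·x̄ᵢ | A·ȳᵢ
vertical leg | 6840.00 | 19.00 | 90.00 | 129960.00 | 615600.00
horizontal leg | 900.00 | 60.50 | 10.00 | 54450.00 | 9000.00
Σ | 7740.00 |  |  | 184410.00 | 624600.00
X̄ = 184410.00 / 7740.00 = 23.83 mm
Ȳ = 624600.00 / 7740.00 = 80.70 mm

X̄ = 23.83 mm, Ȳ = 80.70 mm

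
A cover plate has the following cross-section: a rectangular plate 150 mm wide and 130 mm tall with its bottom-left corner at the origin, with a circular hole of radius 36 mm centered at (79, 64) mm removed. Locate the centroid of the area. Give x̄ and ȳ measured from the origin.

plate: A = 150 × 130 = 19500.00, centroid at (75.00, 65.00).
hole: A = −π·36² = -4071.50, centroid at (79.00, 64.00).
ΣA = 15428.50 mm², ΣAx̄ = 1140851.18 mm³, ΣAȳ = 1006923.74 mm³.
x̄ = 1140851.18/15428.50 = 73.94 mm; ȳ = 1006923.74/15428.50 = 65.26 mm.

x̄ = 73.94 mm, ȳ = 65.26 mm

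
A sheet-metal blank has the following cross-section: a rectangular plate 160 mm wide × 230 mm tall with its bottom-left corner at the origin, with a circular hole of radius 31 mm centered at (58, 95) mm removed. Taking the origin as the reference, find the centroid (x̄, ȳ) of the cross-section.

x̄ = 81.97 mm, ȳ = 116.79 mm

plate: A = 160 × 230 = 36800.00, centroid at (80.00, 115.00).
hole: A = −π·31² = -3019.07, centroid at (58.00, 95.00).
ΣA = 33780.93 mm², ΣAx̄ = 2768893.91 mm³, ΣAȳ = 3945188.30 mm³.
x̄ = 2768893.91/33780.93 = 81.97 mm; ȳ = 3945188.30/33780.93 = 116.79 mm.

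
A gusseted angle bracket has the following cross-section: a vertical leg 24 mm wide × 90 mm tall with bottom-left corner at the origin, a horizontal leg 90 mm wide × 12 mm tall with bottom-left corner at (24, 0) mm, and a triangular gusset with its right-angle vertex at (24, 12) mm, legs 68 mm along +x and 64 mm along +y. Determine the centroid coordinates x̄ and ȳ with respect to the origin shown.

x̄ = 37.29 mm, ȳ = 32.54 mm

Part | A | x̄ᵢ | ȳᵢ | A·x̄ᵢ | A·ȳᵢ
vertical leg | 2160.00 | 12.00 | 45.00 | 25920.00 | 97200.00
horizontal leg | 1080.00 | 69.00 | 6.00 | 74520.00 | 6480.00
gusset | 2176.00 | 46.67 | 33.33 | 101546.67 | 72533.33
Σ | 5416.00 |  |  | 201986.67 | 176213.33
x̄ = 201986.67 / 5416.00 = 37.29 mm
ȳ = 176213.33 / 5416.00 = 32.54 mm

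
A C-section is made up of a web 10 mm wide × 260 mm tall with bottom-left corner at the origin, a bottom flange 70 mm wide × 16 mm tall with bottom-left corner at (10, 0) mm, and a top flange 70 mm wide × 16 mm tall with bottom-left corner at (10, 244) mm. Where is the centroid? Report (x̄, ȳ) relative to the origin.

Part | A | x̄ᵢ | ȳᵢ | A·x̄ᵢ | A·ȳᵢ
web | 2600.00 | 5.00 | 130.00 | 13000.00 | 338000.00
bottom flange | 1120.00 | 45.00 | 8.00 | 50400.00 | 8960.00
top flange | 1120.00 | 45.00 | 252.00 | 50400.00 | 282240.00
Σ | 4840.00 |  |  | 113800.00 | 629200.00
x̄ = 113800.00 / 4840.00 = 23.51 mm
ȳ = 629200.00 / 4840.00 = 130.00 mm

x̄ = 23.51 mm, ȳ = 130.00 mm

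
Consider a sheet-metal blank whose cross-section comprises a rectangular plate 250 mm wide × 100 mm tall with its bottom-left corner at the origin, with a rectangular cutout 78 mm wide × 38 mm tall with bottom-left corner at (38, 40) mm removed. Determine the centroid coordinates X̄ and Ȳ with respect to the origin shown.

X̄ = 131.46 mm, Ȳ = 48.79 mm

Part | A | x̄ᵢ | ȳᵢ | A·x̄ᵢ | A·ȳᵢ
plate | 25000.00 | 125.00 | 50.00 | 3125000.00 | 1250000.00
hole | -2964.00 | 77.00 | 59.00 | -228228.00 | -174876.00
Σ | 22036.00 |  |  | 2896772.00 | 1075124.00
X̄ = 2896772.00 / 22036.00 = 131.46 mm
Ȳ = 1075124.00 / 22036.00 = 48.79 mm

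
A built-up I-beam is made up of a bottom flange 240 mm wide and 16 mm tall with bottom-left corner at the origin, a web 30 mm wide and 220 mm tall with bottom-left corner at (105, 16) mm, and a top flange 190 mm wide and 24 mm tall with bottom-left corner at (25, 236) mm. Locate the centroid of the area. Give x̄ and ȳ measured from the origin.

bottom flange: A = 240 × 16 = 3840.00, centroid at (120.00, 8.00).
web: A = 30 × 220 = 6600.00, centroid at (120.00, 126.00).
top flange: A = 190 × 24 = 4560.00, centroid at (120.00, 248.00).
ΣA = 15000.00 mm², ΣAx̄ = 1800000.00 mm³, ΣAȳ = 1993200.00 mm³.
x̄ = 1800000.00/15000.00 = 120.00 mm; ȳ = 1993200.00/15000.00 = 132.88 mm.

x̄ = 120.00 mm, ȳ = 132.88 mm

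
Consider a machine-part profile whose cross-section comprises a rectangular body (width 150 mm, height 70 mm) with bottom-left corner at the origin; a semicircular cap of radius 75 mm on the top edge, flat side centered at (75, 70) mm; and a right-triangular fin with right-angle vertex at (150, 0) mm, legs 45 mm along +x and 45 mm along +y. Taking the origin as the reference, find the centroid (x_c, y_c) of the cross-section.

x_c = 79.48 mm, y_c = 63.02 mm

rectangular body: A = 150 × 70 = 10500.00, centroid at (75.00, 35.00).
semicircular top: A = ½π·75² = 8835.73, centroid at (75.00, 101.83).
triangular fin: A = ½·45·45 = 1012.50, centroid at (165.00, 15.00).
ΣA = 20348.23 mm², ΣAx_c = 1617242.20 mm³, ΣAy_c = 1282438.55 mm³.
x_c = 1617242.20/20348.23 = 79.48 mm; y_c = 1282438.55/20348.23 = 63.02 mm.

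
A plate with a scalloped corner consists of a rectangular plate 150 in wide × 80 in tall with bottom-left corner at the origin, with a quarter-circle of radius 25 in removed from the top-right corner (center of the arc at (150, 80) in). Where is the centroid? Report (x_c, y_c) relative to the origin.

plate: A = 150 × 80 = 12000.00, centroid at (75.00, 40.00).
removed quarter-circle: A = −¼π·25² = -490.87, centroid at (139.39, 69.39).
ΣA = 11509.13 in², ΣAx_c = 831577.26 in³, ΣAy_c = 445938.43 in³.
x_c = 831577.26/11509.13 = 72.25 in; y_c = 445938.43/11509.13 = 38.75 in.

x_c = 72.25 in, y_c = 38.75 in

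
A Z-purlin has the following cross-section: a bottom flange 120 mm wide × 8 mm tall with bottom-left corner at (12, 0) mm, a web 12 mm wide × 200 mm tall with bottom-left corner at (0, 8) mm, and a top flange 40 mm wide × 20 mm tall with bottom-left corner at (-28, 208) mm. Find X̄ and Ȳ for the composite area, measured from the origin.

bottom flange: A = 120 × 8 = 960.00, centroid at (72.00, 4.00).
web: A = 12 × 200 = 2400.00, centroid at (6.00, 108.00).
top flange: A = 40 × 20 = 800.00, centroid at (-8.00, 218.00).
ΣA = 4160.00 mm², ΣAX̄ = 77120.00 mm³, ΣAȲ = 437440.00 mm³.
X̄ = 77120.00/4160.00 = 18.54 mm; Ȳ = 437440.00/4160.00 = 105.15 mm.

X̄ = 18.54 mm, Ȳ = 105.15 mm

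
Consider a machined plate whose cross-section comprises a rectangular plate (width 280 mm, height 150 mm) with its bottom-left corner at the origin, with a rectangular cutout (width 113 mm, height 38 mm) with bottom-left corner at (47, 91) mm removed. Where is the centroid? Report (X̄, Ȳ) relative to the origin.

plate: A = 280 × 150 = 42000.00, centroid at (140.00, 75.00).
hole: A = −(113 × 38) = -4294.00, centroid at (103.50, 110.00).
ΣA = 37706.00 mm², ΣAX̄ = 5435571.00 mm³, ΣAȲ = 2677660.00 mm³.
X̄ = 5435571.00/37706.00 = 144.16 mm; Ȳ = 2677660.00/37706.00 = 71.01 mm.

X̄ = 144.16 mm, Ȳ = 71.01 mm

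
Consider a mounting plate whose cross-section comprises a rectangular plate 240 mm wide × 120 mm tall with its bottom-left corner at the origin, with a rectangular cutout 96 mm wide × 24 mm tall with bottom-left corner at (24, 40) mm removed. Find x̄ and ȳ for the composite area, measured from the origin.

x̄ = 124.17 mm, ȳ = 60.70 mm

plate: A = 240 × 120 = 28800.00, centroid at (120.00, 60.00).
hole: A = −(96 × 24) = -2304.00, centroid at (72.00, 52.00).
ΣA = 26496.00 mm²
ΣAx̄ = (28800.00)(120.00) + (-2304.00)(72.00) = 3290112.00 mm³
ΣAȳ = (28800.00)(60.00) + (-2304.00)(52.00) = 1608192.00 mm³
x̄ = 3290112.00 / 26496.00 = 124.17 mm
ȳ = 1608192.00 / 26496.00 = 60.70 mm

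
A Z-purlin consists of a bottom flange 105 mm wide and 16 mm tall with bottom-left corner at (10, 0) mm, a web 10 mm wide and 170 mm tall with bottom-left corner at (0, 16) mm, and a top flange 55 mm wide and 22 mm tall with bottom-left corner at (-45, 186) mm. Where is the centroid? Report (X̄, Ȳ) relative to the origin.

X̄ = 20.11 mm, Ȳ = 92.27 mm

Part | A | x̄ᵢ | ȳᵢ | A·x̄ᵢ | A·ȳᵢ
bottom flange | 1680.00 | 62.50 | 8.00 | 105000.00 | 13440.00
web | 1700.00 | 5.00 | 101.00 | 8500.00 | 171700.00
top flange | 1210.00 | -17.50 | 197.00 | -21175.00 | 238370.00
Σ | 4590.00 |  |  | 92325.00 | 423510.00
X̄ = 92325.00 / 4590.00 = 20.11 mm
Ȳ = 423510.00 / 4590.00 = 92.27 mm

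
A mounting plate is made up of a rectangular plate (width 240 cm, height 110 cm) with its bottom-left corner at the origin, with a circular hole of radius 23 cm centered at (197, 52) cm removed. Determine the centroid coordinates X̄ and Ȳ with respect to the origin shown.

X̄ = 114.83 cm, Ȳ = 55.20 cm

plate: A = 240 × 110 = 26400.00, centroid at (120.00, 55.00).
hole: A = −π·23² = -1661.90, centroid at (197.00, 52.00).
ΣA = 24738.10 cm², ΣAX̄ = 2840605.20 cm³, ΣAȲ = 1365581.07 cm³.
X̄ = 2840605.20/24738.10 = 114.83 cm; Ȳ = 1365581.07/24738.10 = 55.20 cm.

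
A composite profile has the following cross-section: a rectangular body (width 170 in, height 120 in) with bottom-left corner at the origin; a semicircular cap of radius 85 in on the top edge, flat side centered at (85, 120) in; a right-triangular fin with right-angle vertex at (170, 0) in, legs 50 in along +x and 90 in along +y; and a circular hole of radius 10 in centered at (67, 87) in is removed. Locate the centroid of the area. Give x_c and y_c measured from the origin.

Part | A | x̄ᵢ | ȳᵢ | A·x̄ᵢ | A·ȳᵢ
rectangular body | 20400.00 | 85.00 | 60.00 | 1734000.00 | 1224000.00
semicircular top | 11349.00 | 85.00 | 156.08 | 964665.29 | 1771297.08
triangular fin | 2250.00 | 186.67 | 30.00 | 420000.00 | 67500.00
hole | -314.16 | 67.00 | 87.00 | -21048.67 | -27331.86
Σ | 33684.84 |  |  | 3097616.62 | 3035465.23
x_c = 3097616.62 / 33684.84 = 91.96 in
y_c = 3035465.23 / 33684.84 = 90.11 in

x_c = 91.96 in, y_c = 90.11 in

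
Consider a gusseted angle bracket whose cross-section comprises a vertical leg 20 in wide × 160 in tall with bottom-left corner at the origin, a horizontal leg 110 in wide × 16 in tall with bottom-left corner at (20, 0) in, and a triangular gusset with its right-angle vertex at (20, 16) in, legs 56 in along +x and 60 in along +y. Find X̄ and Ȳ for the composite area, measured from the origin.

X̄ = 34.48 in, Ȳ = 49.78 in

Part | A | x̄ᵢ | ȳᵢ | A·x̄ᵢ | A·ȳᵢ
vertical leg | 3200.00 | 10.00 | 80.00 | 32000.00 | 256000.00
horizontal leg | 1760.00 | 75.00 | 8.00 | 132000.00 | 14080.00
gusset | 1680.00 | 38.67 | 36.00 | 64960.00 | 60480.00
Σ | 6640.00 |  |  | 228960.00 | 330560.00
X̄ = 228960.00 / 6640.00 = 34.48 in
Ȳ = 330560.00 / 6640.00 = 49.78 in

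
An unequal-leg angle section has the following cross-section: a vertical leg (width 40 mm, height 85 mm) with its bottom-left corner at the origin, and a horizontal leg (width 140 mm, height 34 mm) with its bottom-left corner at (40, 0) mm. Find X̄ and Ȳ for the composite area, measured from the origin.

X̄ = 72.50 mm, Ȳ = 27.62 mm

vertical leg: A = 40 × 85 = 3400.00, centroid at (20.00, 42.50).
horizontal leg: A = 140 × 34 = 4760.00, centroid at (110.00, 17.00).
ΣA = 8160.00 mm², ΣAX̄ = 591600.00 mm³, ΣAȲ = 225420.00 mm³.
X̄ = 591600.00/8160.00 = 72.50 mm; Ȳ = 225420.00/8160.00 = 27.62 mm.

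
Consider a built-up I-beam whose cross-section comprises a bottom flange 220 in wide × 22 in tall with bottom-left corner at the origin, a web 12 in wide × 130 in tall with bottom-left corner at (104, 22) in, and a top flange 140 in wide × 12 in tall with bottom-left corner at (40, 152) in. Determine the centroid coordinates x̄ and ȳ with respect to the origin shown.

bottom flange: A = 220 × 22 = 4840.00, centroid at (110.00, 11.00).
web: A = 12 × 130 = 1560.00, centroid at (110.00, 87.00).
top flange: A = 140 × 12 = 1680.00, centroid at (110.00, 158.00).
ΣA = 8080.00 in²
ΣAx̄ = (4840.00)(110.00) + (1560.00)(110.00) + (1680.00)(110.00) = 888800.00 in³
ΣAȳ = (4840.00)(11.00) + (1560.00)(87.00) + (1680.00)(158.00) = 454400.00 in³
x̄ = 888800.00 / 8080.00 = 110.00 in
ȳ = 454400.00 / 8080.00 = 56.24 in

x̄ = 110.00 in, ȳ = 56.24 in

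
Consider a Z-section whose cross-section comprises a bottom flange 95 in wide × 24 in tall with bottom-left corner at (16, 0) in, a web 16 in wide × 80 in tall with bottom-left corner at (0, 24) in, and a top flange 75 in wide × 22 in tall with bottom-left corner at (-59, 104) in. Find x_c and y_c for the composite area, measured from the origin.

x_c = 22.95 in, y_c = 57.40 in

Part | A | x̄ᵢ | ȳᵢ | A·x̄ᵢ | A·ȳᵢ
bottom flange | 2280.00 | 63.50 | 12.00 | 144780.00 | 27360.00
web | 1280.00 | 8.00 | 64.00 | 10240.00 | 81920.00
top flange | 1650.00 | -21.50 | 115.00 | -35475.00 | 189750.00
Σ | 5210.00 |  |  | 119545.00 | 299030.00
x_c = 119545.00 / 5210.00 = 22.95 in
y_c = 299030.00 / 5210.00 = 57.40 in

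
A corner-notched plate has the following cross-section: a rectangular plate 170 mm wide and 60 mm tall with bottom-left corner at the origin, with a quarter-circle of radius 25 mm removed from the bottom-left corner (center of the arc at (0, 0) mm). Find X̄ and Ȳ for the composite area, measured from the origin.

X̄ = 88.76 mm, Ȳ = 30.98 mm

plate: A = 170 × 60 = 10200.00, centroid at (85.00, 30.00).
removed quarter-circle: A = −¼π·25² = -490.87, centroid at (10.61, 10.61).
ΣA = 9709.13 mm²
ΣAX̄ = (10200.00)(85.00) + (-490.87)(10.61) = 861791.67 mm³
ΣAȲ = (10200.00)(30.00) + (-490.87)(10.61) = 300791.67 mm³
X̄ = 861791.67 / 9709.13 = 88.76 mm
Ȳ = 300791.67 / 9709.13 = 30.98 mm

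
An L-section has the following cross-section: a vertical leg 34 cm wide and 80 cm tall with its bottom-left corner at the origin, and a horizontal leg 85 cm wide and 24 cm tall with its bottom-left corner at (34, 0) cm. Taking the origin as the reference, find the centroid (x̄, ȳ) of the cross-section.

vertical leg: A = 34 × 80 = 2720.00, centroid at (17.00, 40.00).
horizontal leg: A = 85 × 24 = 2040.00, centroid at (76.50, 12.00).
ΣA = 4760.00 cm², ΣAx̄ = 202300.00 cm³, ΣAȳ = 133280.00 cm³.
x̄ = 202300.00/4760.00 = 42.50 cm; ȳ = 133280.00/4760.00 = 28.00 cm.

x̄ = 42.50 cm, ȳ = 28.00 cm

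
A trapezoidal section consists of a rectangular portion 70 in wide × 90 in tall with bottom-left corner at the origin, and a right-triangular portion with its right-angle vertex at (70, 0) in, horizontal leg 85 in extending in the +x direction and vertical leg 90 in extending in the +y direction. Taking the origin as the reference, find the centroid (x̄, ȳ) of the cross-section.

Part | A | x̄ᵢ | ȳᵢ | A·x̄ᵢ | A·ȳᵢ
rectangular portion | 6300.00 | 35.00 | 45.00 | 220500.00 | 283500.00
triangular portion | 3825.00 | 98.33 | 30.00 | 376125.00 | 114750.00
Σ | 10125.00 |  |  | 596625.00 | 398250.00
x̄ = 596625.00 / 10125.00 = 58.93 in
ȳ = 398250.00 / 10125.00 = 39.33 in

x̄ = 58.93 in, ȳ = 39.33 in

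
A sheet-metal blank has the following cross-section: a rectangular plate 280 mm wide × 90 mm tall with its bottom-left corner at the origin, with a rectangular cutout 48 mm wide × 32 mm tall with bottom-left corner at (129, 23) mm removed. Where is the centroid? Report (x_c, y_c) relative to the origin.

x_c = 139.16 mm, y_c = 45.39 mm

plate: A = 280 × 90 = 25200.00, centroid at (140.00, 45.00).
hole: A = −(48 × 32) = -1536.00, centroid at (153.00, 39.00).
ΣA = 23664.00 mm²
ΣAx_c = (25200.00)(140.00) + (-1536.00)(153.00) = 3292992.00 mm³
ΣAy_c = (25200.00)(45.00) + (-1536.00)(39.00) = 1074096.00 mm³
x_c = 3292992.00 / 23664.00 = 139.16 mm
y_c = 1074096.00 / 23664.00 = 45.39 mm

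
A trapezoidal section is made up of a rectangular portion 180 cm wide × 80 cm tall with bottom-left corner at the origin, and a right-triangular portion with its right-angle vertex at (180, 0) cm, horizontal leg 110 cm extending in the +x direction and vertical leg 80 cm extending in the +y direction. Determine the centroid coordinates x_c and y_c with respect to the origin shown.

x_c = 119.65 cm, y_c = 36.88 cm

rectangular portion: A = 180 × 80 = 14400.00, centroid at (90.00, 40.00).
triangular portion: A = ½·110·80 = 4400.00, centroid at (216.67, 26.67).
ΣA = 18800.00 cm²
ΣAx_c = (14400.00)(90.00) + (4400.00)(216.67) = 2249333.33 cm³
ΣAy_c = (14400.00)(40.00) + (4400.00)(26.67) = 693333.33 cm³
x_c = 2249333.33 / 18800.00 = 119.65 cm
y_c = 693333.33 / 18800.00 = 36.88 cm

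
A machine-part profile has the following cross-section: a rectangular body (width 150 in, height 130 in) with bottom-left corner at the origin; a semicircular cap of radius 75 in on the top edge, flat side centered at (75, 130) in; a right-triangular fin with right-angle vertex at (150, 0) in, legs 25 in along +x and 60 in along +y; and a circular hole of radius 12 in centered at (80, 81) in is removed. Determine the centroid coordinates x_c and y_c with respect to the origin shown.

rectangular body: A = 150 × 130 = 19500.00, centroid at (75.00, 65.00).
semicircular top: A = ½π·75² = 8835.73, centroid at (75.00, 161.83).
triangular fin: A = ½·25·60 = 750.00, centroid at (158.33, 20.00).
hole: A = −π·12² = -452.39, centroid at (80.00, 81.00).
ΣA = 28633.34 in²
ΣAx_c = (19500.00)(75.00) + (8835.73)(75.00) + (750.00)(158.33) + (-452.39)(80.00) = 2207738.55 in³
ΣAy_c = (19500.00)(65.00) + (8835.73)(161.83) + (750.00)(20.00) + (-452.39)(81.00) = 2675751.28 in³
x_c = 2207738.55 / 28633.34 = 77.10 in
y_c = 2675751.28 / 28633.34 = 93.45 in

x_c = 77.10 in, y_c = 93.45 in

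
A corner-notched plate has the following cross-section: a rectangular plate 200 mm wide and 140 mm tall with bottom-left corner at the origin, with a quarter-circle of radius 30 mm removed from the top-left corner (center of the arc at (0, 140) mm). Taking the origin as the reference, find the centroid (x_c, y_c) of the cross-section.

Part | A | x̄ᵢ | ȳᵢ | A·x̄ᵢ | A·ȳᵢ
plate | 28000.00 | 100.00 | 70.00 | 2800000.00 | 1960000.00
removed quarter-circle | -706.86 | 12.73 | 127.27 | -9000.00 | -89960.17
Σ | 27293.14 |  |  | 2791000.00 | 1870039.83
x_c = 2791000.00 / 27293.14 = 102.26 mm
y_c = 1870039.83 / 27293.14 = 68.52 mm

x_c = 102.26 mm, y_c = 68.52 mm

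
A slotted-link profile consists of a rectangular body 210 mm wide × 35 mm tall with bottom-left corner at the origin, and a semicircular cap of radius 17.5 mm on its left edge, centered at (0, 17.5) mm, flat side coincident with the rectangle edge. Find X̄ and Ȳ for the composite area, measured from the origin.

X̄ = 98.09 mm, Ȳ = 17.50 mm

Part | A | x̄ᵢ | ȳᵢ | A·x̄ᵢ | A·ȳᵢ
rectangular body | 7350.00 | 105.00 | 17.50 | 771750.00 | 128625.00
semicircular end | 481.06 | -7.43 | 17.50 | -3572.92 | 8418.49
Σ | 7831.06 |  |  | 768177.08 | 137043.49
X̄ = 768177.08 / 7831.06 = 98.09 mm
Ȳ = 137043.49 / 7831.06 = 17.50 mm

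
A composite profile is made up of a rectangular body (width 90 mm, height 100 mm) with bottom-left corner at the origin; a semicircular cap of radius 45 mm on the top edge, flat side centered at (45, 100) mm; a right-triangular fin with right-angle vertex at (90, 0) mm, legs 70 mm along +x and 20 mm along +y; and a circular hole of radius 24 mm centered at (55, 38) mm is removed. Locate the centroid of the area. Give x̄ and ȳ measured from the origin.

x̄ = 47.69 mm, ȳ = 69.07 mm

rectangular body: A = 90 × 100 = 9000.00, centroid at (45.00, 50.00).
semicircular top: A = ½π·45² = 3180.86, centroid at (45.00, 119.10).
triangular fin: A = ½·70·20 = 700.00, centroid at (113.33, 6.67).
hole: A = −π·24² = -1809.56, centroid at (55.00, 38.00).
ΣA = 11071.31 mm²
ΣAx̄ = (9000.00)(45.00) + (3180.86)(45.00) + (700.00)(113.33) + (-1809.56)(55.00) = 527946.49 mm³
ΣAȳ = (9000.00)(50.00) + (3180.86)(119.10) + (700.00)(6.67) + (-1809.56)(38.00) = 764739.74 mm³
x̄ = 527946.49 / 11071.31 = 47.69 mm
ȳ = 764739.74 / 11071.31 = 69.07 mm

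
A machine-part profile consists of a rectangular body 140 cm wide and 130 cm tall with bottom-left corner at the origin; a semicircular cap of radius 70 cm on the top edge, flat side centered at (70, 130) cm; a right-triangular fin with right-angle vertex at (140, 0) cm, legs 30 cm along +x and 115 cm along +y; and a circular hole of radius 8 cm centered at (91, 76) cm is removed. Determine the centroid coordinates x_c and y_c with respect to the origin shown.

rectangular body: A = 140 × 130 = 18200.00, centroid at (70.00, 65.00).
semicircular top: A = ½π·70² = 7696.90, centroid at (70.00, 159.71).
triangular fin: A = ½·30·115 = 1725.00, centroid at (150.00, 38.33).
hole: A = −π·8² = -201.06, centroid at (91.00, 76.00).
ΣA = 27420.84 cm², ΣAx_c = 2053236.50 cm³, ΣAy_c = 2463108.22 cm³.
x_c = 2053236.50/27420.84 = 74.88 cm; y_c = 2463108.22/27420.84 = 89.83 cm.

x_c = 74.88 cm, y_c = 89.83 cm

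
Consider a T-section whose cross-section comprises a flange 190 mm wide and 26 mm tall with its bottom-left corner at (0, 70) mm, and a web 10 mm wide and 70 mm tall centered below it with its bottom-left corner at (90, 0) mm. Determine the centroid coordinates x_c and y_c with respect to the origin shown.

x_c = 95.00 mm, y_c = 77.04 mm

web: A = 10 × 70 = 700.00, centroid at (95.00, 35.00).
flange: A = 190 × 26 = 4940.00, centroid at (95.00, 83.00).
ΣA = 5640.00 mm², ΣAx_c = 535800.00 mm³, ΣAy_c = 434520.00 mm³.
x_c = 535800.00/5640.00 = 95.00 mm; y_c = 434520.00/5640.00 = 77.04 mm.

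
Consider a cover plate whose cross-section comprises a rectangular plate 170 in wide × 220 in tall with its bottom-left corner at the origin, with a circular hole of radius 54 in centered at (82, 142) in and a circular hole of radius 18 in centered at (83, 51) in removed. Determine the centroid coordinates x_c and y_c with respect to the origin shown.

plate: A = 170 × 220 = 37400.00, centroid at (85.00, 110.00).
hole 1: A = −π·54² = -9160.88, centroid at (82.00, 142.00).
hole 2: A = −π·18² = -1017.88, centroid at (83.00, 51.00).
ΣA = 27221.24 in², ΣAx_c = 2343323.79 in³, ΣAy_c = 2761242.77 in³.
x_c = 2343323.79/27221.24 = 86.08 in; y_c = 2761242.77/27221.24 = 101.44 in.

x_c = 86.08 in, y_c = 101.44 in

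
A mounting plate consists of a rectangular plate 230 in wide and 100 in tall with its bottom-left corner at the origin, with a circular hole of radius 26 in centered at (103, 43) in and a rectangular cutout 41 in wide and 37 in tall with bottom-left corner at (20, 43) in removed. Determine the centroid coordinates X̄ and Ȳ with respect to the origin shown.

X̄ = 122.15 in, Ȳ = 49.87 in

plate: A = 230 × 100 = 23000.00, centroid at (115.00, 50.00).
hole 1: A = −π·26² = -2123.72, centroid at (103.00, 43.00).
hole 2: A = −(41 × 37) = -1517.00, centroid at (40.50, 61.50).
ΣA = 19359.28 in², ΣAX̄ = 2364818.69 in³, ΣAȲ = 965384.68 in³.
X̄ = 2364818.69/19359.28 = 122.15 in; Ȳ = 965384.68/19359.28 = 49.87 in.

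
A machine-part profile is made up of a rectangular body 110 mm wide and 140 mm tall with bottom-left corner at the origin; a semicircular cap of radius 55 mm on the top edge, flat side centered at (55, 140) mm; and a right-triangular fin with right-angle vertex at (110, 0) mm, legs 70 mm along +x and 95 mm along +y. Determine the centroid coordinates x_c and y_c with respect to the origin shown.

Part | A | x̄ᵢ | ȳᵢ | A·x̄ᵢ | A·ȳᵢ
rectangular body | 15400.00 | 55.00 | 70.00 | 847000.00 | 1078000.00
semicircular top | 4751.66 | 55.00 | 163.34 | 261341.24 | 776148.91
triangular fin | 3325.00 | 133.33 | 31.67 | 443333.33 | 105291.67
Σ | 23476.66 |  |  | 1551674.57 | 1959440.58
x_c = 1551674.57 / 23476.66 = 66.09 mm
y_c = 1959440.58 / 23476.66 = 83.46 mm

x_c = 66.09 mm, y_c = 83.46 mm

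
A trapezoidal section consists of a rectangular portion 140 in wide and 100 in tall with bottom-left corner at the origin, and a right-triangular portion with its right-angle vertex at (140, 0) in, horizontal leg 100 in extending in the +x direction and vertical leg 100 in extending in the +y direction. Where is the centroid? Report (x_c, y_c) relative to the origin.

x_c = 97.19 in, y_c = 45.61 in

Part | A | x̄ᵢ | ȳᵢ | A·x̄ᵢ | A·ȳᵢ
rectangular portion | 14000.00 | 70.00 | 50.00 | 980000.00 | 700000.00
triangular portion | 5000.00 | 173.33 | 33.33 | 866666.67 | 166666.67
Σ | 19000.00 |  |  | 1846666.67 | 866666.67
x_c = 1846666.67 / 19000.00 = 97.19 in
y_c = 866666.67 / 19000.00 = 45.61 in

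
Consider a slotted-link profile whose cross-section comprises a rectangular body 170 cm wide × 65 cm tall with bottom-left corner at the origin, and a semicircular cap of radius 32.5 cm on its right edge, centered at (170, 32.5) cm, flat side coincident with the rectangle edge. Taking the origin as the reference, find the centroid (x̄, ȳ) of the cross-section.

rectangular body: A = 170 × 65 = 11050.00, centroid at (85.00, 32.50).
semicircular end: A = ½π·32.5² = 1659.15, centroid at (183.79, 32.50).
ΣA = 12709.15 cm²
ΣAx̄ = (11050.00)(85.00) + (1659.15)(183.79) = 1244191.53 cm³
ΣAȳ = (11050.00)(32.50) + (1659.15)(32.50) = 413047.49 cm³
x̄ = 1244191.53 / 12709.15 = 97.90 cm
ȳ = 413047.49 / 12709.15 = 32.50 cm

x̄ = 97.90 cm, ȳ = 32.50 cm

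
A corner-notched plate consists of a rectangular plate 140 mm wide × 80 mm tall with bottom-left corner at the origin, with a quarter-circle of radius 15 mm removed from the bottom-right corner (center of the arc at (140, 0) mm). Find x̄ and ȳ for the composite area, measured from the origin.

x̄ = 68.98 mm, ȳ = 40.54 mm

plate: A = 140 × 80 = 11200.00, centroid at (70.00, 40.00).
removed quarter-circle: A = −¼π·15² = -176.71, centroid at (133.63, 6.37).
ΣA = 11023.29 mm², ΣAx̄ = 760384.96 mm³, ΣAȳ = 446875.00 mm³.
x̄ = 760384.96/11023.29 = 68.98 mm; ȳ = 446875.00/11023.29 = 40.54 mm.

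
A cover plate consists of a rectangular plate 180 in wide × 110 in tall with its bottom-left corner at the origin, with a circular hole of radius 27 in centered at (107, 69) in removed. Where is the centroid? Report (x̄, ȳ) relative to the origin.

plate: A = 180 × 110 = 19800.00, centroid at (90.00, 55.00).
hole: A = −π·27² = -2290.22, centroid at (107.00, 69.00).
ΣA = 17509.78 in²
ΣAx̄ = (19800.00)(90.00) + (-2290.22)(107.00) = 1536946.35 in³
ΣAȳ = (19800.00)(55.00) + (-2290.22)(69.00) = 930974.75 in³
x̄ = 1536946.35 / 17509.78 = 87.78 in
ȳ = 930974.75 / 17509.78 = 53.17 in

x̄ = 87.78 in, ȳ = 53.17 in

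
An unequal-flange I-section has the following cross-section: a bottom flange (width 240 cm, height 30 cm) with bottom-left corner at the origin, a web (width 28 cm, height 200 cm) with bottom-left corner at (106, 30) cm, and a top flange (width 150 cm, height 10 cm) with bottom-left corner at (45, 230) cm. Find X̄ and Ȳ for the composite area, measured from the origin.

X̄ = 120.00 cm, Ȳ = 83.11 cm

bottom flange: A = 240 × 30 = 7200.00, centroid at (120.00, 15.00).
web: A = 28 × 200 = 5600.00, centroid at (120.00, 130.00).
top flange: A = 150 × 10 = 1500.00, centroid at (120.00, 235.00).
ΣA = 14300.00 cm², ΣAX̄ = 1716000.00 cm³, ΣAȲ = 1188500.00 cm³.
X̄ = 1716000.00/14300.00 = 120.00 cm; Ȳ = 1188500.00/14300.00 = 83.11 cm.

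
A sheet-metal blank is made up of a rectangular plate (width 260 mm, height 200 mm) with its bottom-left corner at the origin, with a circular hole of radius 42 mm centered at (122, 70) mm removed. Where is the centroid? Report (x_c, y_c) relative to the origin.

x_c = 130.95 mm, y_c = 103.58 mm

plate: A = 260 × 200 = 52000.00, centroid at (130.00, 100.00).
hole: A = −π·42² = -5541.77, centroid at (122.00, 70.00).
ΣA = 46458.23 mm²
ΣAx_c = (52000.00)(130.00) + (-5541.77)(122.00) = 6083904.13 mm³
ΣAy_c = (52000.00)(100.00) + (-5541.77)(70.00) = 4812076.14 mm³
x_c = 6083904.13 / 46458.23 = 130.95 mm
y_c = 4812076.14 / 46458.23 = 103.58 mm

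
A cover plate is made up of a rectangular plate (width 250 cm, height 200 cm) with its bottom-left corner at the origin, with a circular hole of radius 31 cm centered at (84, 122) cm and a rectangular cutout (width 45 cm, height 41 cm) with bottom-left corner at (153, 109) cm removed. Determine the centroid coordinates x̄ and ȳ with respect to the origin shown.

plate: A = 250 × 200 = 50000.00, centroid at (125.00, 100.00).
hole 1: A = −π·31² = -3019.07, centroid at (84.00, 122.00).
hole 2: A = −(45 × 41) = -1845.00, centroid at (175.50, 129.50).
ΣA = 45135.93 cm², ΣAx̄ = 5672600.57 cm³, ΣAȳ = 4392745.89 cm³.
x̄ = 5672600.57/45135.93 = 125.68 cm; ȳ = 4392745.89/45135.93 = 97.32 cm.

x̄ = 125.68 cm, ȳ = 97.32 cm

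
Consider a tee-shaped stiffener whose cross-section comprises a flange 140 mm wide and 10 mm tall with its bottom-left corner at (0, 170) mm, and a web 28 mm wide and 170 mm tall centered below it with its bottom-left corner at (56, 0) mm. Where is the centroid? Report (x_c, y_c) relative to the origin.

x_c = 70.00 mm, y_c = 105.45 mm

Part | A | x̄ᵢ | ȳᵢ | A·x̄ᵢ | A·ȳᵢ
web | 4760.00 | 70.00 | 85.00 | 333200.00 | 404600.00
flange | 1400.00 | 70.00 | 175.00 | 98000.00 | 245000.00
Σ | 6160.00 |  |  | 431200.00 | 649600.00
x_c = 431200.00 / 6160.00 = 70.00 mm
y_c = 649600.00 / 6160.00 = 105.45 mm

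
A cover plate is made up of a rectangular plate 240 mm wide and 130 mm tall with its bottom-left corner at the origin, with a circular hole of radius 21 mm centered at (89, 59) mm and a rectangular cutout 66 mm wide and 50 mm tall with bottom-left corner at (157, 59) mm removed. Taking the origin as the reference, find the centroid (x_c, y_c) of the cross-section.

x_c = 112.91 mm, y_c = 62.95 mm

plate: A = 240 × 130 = 31200.00, centroid at (120.00, 65.00).
hole 1: A = −π·21² = -1385.44, centroid at (89.00, 59.00).
hole 2: A = −(66 × 50) = -3300.00, centroid at (190.00, 84.00).
ΣA = 26514.56 mm²
ΣAx_c = (31200.00)(120.00) + (-1385.44)(89.00) + (-3300.00)(190.00) = 2993695.63 mm³
ΣAy_c = (31200.00)(65.00) + (-1385.44)(59.00) + (-3300.00)(84.00) = 1669058.90 mm³
x_c = 2993695.63 / 26514.56 = 112.91 mm
y_c = 1669058.90 / 26514.56 = 62.95 mm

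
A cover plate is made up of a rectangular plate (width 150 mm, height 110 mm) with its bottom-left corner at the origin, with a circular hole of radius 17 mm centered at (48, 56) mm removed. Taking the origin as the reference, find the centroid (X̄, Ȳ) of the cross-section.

Part | A | x̄ᵢ | ȳᵢ | A·x̄ᵢ | A·ȳᵢ
plate | 16500.00 | 75.00 | 55.00 | 1237500.00 | 907500.00
hole | -907.92 | 48.00 | 56.00 | -43580.17 | -50843.54
Σ | 15592.08 |  |  | 1193919.83 | 856656.46
X̄ = 1193919.83 / 15592.08 = 76.57 mm
Ȳ = 856656.46 / 15592.08 = 54.94 mm

X̄ = 76.57 mm, Ȳ = 54.94 mm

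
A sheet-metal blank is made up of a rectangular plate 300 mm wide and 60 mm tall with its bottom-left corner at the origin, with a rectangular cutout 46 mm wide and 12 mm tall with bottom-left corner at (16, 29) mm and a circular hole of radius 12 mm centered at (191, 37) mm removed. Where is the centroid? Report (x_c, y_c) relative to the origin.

plate: A = 300 × 60 = 18000.00, centroid at (150.00, 30.00).
hole 1: A = −(46 × 12) = -552.00, centroid at (39.00, 35.00).
hole 2: A = −π·12² = -452.39, centroid at (191.00, 37.00).
ΣA = 16995.61 mm²
ΣAx_c = (18000.00)(150.00) + (-552.00)(39.00) + (-452.39)(191.00) = 2592065.64 mm³
ΣAy_c = (18000.00)(30.00) + (-552.00)(35.00) + (-452.39)(37.00) = 503941.59 mm³
x_c = 2592065.64 / 16995.61 = 152.51 mm
y_c = 503941.59 / 16995.61 = 29.65 mm

x_c = 152.51 mm, y_c = 29.65 mm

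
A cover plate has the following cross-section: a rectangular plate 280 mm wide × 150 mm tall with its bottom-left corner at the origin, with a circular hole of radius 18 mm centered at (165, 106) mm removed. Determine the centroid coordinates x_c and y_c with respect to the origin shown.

plate: A = 280 × 150 = 42000.00, centroid at (140.00, 75.00).
hole: A = −π·18² = -1017.88, centroid at (165.00, 106.00).
ΣA = 40982.12 mm²
ΣAx_c = (42000.00)(140.00) + (-1017.88)(165.00) = 5712050.46 mm³
ΣAy_c = (42000.00)(75.00) + (-1017.88)(106.00) = 3042105.14 mm³
x_c = 5712050.46 / 40982.12 = 139.38 mm
y_c = 3042105.14 / 40982.12 = 74.23 mm

x_c = 139.38 mm, y_c = 74.23 mm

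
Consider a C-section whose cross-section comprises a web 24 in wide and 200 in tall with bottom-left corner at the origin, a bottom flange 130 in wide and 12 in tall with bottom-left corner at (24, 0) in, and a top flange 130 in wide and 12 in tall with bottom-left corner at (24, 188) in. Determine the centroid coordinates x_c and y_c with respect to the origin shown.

web: A = 24 × 200 = 4800.00, centroid at (12.00, 100.00).
bottom flange: A = 130 × 12 = 1560.00, centroid at (89.00, 6.00).
top flange: A = 130 × 12 = 1560.00, centroid at (89.00, 194.00).
ΣA = 7920.00 in², ΣAx_c = 335280.00 in³, ΣAy_c = 792000.00 in³.
x_c = 335280.00/7920.00 = 42.33 in; y_c = 792000.00/7920.00 = 100.00 in.

x_c = 42.33 in, y_c = 100.00 in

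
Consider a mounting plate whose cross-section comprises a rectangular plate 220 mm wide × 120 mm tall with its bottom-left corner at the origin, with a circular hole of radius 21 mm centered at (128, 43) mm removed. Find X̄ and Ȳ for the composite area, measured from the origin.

X̄ = 109.00 mm, Ȳ = 60.94 mm

Part | A | x̄ᵢ | ȳᵢ | A·x̄ᵢ | A·ȳᵢ
plate | 26400.00 | 110.00 | 60.00 | 2904000.00 | 1584000.00
hole | -1385.44 | 128.00 | 43.00 | -177336.62 | -59574.02
Σ | 25014.56 |  |  | 2726663.38 | 1524425.98
X̄ = 2726663.38 / 25014.56 = 109.00 mm
Ȳ = 1524425.98 / 25014.56 = 60.94 mm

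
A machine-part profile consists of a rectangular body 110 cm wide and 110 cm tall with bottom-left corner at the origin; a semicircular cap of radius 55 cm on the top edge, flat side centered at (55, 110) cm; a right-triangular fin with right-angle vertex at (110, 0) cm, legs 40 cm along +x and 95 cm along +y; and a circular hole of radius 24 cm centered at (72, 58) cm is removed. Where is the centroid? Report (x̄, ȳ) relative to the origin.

x̄ = 60.85 cm, ȳ = 74.04 cm

rectangular body: A = 110 × 110 = 12100.00, centroid at (55.00, 55.00).
semicircular top: A = ½π·55² = 4751.66, centroid at (55.00, 133.34).
triangular fin: A = ½·40·95 = 1900.00, centroid at (123.33, 31.67).
hole: A = −π·24² = -1809.56, centroid at (72.00, 58.00).
ΣA = 16942.10 cm²
ΣAx̄ = (12100.00)(55.00) + (4751.66)(55.00) + (1900.00)(123.33) + (-1809.56)(72.00) = 1030886.44 cm³
ΣAȳ = (12100.00)(55.00) + (4751.66)(133.34) + (1900.00)(31.67) + (-1809.56)(58.00) = 1254311.48 cm³
x̄ = 1030886.44 / 16942.10 = 60.85 cm
ȳ = 1254311.48 / 16942.10 = 74.04 cm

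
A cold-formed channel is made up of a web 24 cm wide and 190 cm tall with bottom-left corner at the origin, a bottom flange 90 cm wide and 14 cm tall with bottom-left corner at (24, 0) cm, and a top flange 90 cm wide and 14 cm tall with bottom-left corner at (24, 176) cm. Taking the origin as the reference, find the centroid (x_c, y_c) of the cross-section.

x_c = 32.29 cm, y_c = 95.00 cm

web: A = 24 × 190 = 4560.00, centroid at (12.00, 95.00).
bottom flange: A = 90 × 14 = 1260.00, centroid at (69.00, 7.00).
top flange: A = 90 × 14 = 1260.00, centroid at (69.00, 183.00).
ΣA = 7080.00 cm², ΣAx_c = 228600.00 cm³, ΣAy_c = 672600.00 cm³.
x_c = 228600.00/7080.00 = 32.29 cm; y_c = 672600.00/7080.00 = 95.00 cm.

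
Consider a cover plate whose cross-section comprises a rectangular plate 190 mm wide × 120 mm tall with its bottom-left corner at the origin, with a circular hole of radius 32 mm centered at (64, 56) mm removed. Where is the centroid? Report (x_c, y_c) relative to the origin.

x_c = 100.09 mm, y_c = 60.66 mm

Part | A | x̄ᵢ | ȳᵢ | A·x̄ᵢ | A·ȳᵢ
plate | 22800.00 | 95.00 | 60.00 | 2166000.00 | 1368000.00
hole | -3216.99 | 64.00 | 56.00 | -205887.42 | -180151.49
Σ | 19583.01 |  |  | 1960112.58 | 1187848.51
x_c = 1960112.58 / 19583.01 = 100.09 mm
y_c = 1187848.51 / 19583.01 = 60.66 mm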